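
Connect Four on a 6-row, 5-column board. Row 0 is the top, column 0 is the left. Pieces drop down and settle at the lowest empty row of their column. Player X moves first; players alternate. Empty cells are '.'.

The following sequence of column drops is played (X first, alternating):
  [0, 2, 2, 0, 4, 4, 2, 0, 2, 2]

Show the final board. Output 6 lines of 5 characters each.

Move 1: X drops in col 0, lands at row 5
Move 2: O drops in col 2, lands at row 5
Move 3: X drops in col 2, lands at row 4
Move 4: O drops in col 0, lands at row 4
Move 5: X drops in col 4, lands at row 5
Move 6: O drops in col 4, lands at row 4
Move 7: X drops in col 2, lands at row 3
Move 8: O drops in col 0, lands at row 3
Move 9: X drops in col 2, lands at row 2
Move 10: O drops in col 2, lands at row 1

Answer: .....
..O..
..X..
O.X..
O.X.O
X.O.X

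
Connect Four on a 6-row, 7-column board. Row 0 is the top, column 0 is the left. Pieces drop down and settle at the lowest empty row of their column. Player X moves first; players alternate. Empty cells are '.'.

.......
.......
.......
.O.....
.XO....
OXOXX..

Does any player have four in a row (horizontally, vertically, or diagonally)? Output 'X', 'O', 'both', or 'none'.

none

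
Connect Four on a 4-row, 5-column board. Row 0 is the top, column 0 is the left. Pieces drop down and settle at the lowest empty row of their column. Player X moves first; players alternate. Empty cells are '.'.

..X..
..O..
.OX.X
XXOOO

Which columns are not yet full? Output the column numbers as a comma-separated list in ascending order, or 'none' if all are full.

col 0: top cell = '.' → open
col 1: top cell = '.' → open
col 2: top cell = 'X' → FULL
col 3: top cell = '.' → open
col 4: top cell = '.' → open

Answer: 0,1,3,4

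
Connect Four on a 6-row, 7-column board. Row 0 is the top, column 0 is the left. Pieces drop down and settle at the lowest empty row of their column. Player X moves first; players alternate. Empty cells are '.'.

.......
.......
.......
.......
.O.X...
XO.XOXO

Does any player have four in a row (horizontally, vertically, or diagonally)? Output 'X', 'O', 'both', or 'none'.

none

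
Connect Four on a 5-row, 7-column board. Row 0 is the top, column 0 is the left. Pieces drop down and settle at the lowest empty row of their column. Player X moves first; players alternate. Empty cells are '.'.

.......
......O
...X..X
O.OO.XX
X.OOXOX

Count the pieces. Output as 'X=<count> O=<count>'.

X=7 O=7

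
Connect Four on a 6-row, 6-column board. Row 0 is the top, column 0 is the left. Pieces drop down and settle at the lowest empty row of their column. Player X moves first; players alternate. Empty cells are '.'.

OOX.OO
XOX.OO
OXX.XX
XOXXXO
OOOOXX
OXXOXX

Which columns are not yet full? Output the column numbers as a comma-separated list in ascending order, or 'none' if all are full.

col 0: top cell = 'O' → FULL
col 1: top cell = 'O' → FULL
col 2: top cell = 'X' → FULL
col 3: top cell = '.' → open
col 4: top cell = 'O' → FULL
col 5: top cell = 'O' → FULL

Answer: 3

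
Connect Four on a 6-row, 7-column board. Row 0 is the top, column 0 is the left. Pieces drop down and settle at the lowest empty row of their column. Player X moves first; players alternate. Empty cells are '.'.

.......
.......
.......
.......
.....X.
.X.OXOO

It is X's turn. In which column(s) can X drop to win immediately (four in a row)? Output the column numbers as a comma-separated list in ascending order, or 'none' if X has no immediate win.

Answer: none

Derivation:
col 0: drop X → no win
col 1: drop X → no win
col 2: drop X → no win
col 3: drop X → no win
col 4: drop X → no win
col 5: drop X → no win
col 6: drop X → no win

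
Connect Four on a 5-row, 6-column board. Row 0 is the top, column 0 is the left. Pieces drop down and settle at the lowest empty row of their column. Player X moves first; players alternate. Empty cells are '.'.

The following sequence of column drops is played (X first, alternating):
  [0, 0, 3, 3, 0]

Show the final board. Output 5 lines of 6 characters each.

Move 1: X drops in col 0, lands at row 4
Move 2: O drops in col 0, lands at row 3
Move 3: X drops in col 3, lands at row 4
Move 4: O drops in col 3, lands at row 3
Move 5: X drops in col 0, lands at row 2

Answer: ......
......
X.....
O..O..
X..X..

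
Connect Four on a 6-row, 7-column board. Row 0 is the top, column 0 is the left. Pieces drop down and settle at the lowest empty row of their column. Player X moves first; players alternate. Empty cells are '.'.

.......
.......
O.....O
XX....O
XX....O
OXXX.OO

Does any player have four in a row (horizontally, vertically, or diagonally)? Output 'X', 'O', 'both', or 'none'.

O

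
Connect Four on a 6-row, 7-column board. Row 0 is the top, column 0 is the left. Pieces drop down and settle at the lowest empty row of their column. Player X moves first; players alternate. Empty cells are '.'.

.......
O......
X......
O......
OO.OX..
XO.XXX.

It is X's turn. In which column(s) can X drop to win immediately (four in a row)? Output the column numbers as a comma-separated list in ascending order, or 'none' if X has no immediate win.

col 0: drop X → no win
col 1: drop X → no win
col 2: drop X → WIN!
col 3: drop X → no win
col 4: drop X → no win
col 5: drop X → no win
col 6: drop X → WIN!

Answer: 2,6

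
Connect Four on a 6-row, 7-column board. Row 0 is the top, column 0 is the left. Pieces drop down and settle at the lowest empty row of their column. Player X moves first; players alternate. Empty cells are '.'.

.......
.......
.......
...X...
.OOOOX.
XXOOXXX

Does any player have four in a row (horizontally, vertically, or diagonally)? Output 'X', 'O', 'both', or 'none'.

O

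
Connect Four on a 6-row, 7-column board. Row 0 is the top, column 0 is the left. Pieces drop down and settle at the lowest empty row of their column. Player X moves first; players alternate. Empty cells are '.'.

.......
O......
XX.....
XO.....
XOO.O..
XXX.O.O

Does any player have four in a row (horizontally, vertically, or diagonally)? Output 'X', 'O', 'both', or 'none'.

X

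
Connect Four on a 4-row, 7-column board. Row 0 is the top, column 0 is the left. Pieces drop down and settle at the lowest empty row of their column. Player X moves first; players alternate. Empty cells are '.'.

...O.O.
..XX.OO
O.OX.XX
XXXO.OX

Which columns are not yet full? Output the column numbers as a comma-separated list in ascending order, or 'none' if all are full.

Answer: 0,1,2,4,6

Derivation:
col 0: top cell = '.' → open
col 1: top cell = '.' → open
col 2: top cell = '.' → open
col 3: top cell = 'O' → FULL
col 4: top cell = '.' → open
col 5: top cell = 'O' → FULL
col 6: top cell = '.' → open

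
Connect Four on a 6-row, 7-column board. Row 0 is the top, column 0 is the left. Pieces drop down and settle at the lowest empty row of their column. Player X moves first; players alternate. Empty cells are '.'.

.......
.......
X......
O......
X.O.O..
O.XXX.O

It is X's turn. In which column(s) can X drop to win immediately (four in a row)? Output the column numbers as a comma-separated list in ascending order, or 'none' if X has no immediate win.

col 0: drop X → no win
col 1: drop X → WIN!
col 2: drop X → no win
col 3: drop X → no win
col 4: drop X → no win
col 5: drop X → WIN!
col 6: drop X → no win

Answer: 1,5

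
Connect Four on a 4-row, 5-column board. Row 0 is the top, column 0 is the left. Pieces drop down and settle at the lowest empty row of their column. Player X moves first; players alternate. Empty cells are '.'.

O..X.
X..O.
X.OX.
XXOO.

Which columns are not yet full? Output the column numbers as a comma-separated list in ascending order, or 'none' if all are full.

col 0: top cell = 'O' → FULL
col 1: top cell = '.' → open
col 2: top cell = '.' → open
col 3: top cell = 'X' → FULL
col 4: top cell = '.' → open

Answer: 1,2,4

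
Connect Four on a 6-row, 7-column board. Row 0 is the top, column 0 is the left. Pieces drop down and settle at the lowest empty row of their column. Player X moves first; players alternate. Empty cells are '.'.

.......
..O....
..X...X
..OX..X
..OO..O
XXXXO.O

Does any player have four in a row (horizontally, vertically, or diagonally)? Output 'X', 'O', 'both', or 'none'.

X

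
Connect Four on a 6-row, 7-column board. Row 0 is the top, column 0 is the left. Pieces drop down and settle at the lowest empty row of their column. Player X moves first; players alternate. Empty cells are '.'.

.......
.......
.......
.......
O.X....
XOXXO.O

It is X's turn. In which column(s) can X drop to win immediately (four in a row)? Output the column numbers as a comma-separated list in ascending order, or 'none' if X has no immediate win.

col 0: drop X → no win
col 1: drop X → no win
col 2: drop X → no win
col 3: drop X → no win
col 4: drop X → no win
col 5: drop X → no win
col 6: drop X → no win

Answer: none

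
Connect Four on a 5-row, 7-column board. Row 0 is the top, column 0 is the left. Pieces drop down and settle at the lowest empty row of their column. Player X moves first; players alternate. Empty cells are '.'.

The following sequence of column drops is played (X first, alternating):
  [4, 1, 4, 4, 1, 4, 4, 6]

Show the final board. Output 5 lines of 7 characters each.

Answer: ....X..
....O..
....O..
.X..X..
.O..X.O

Derivation:
Move 1: X drops in col 4, lands at row 4
Move 2: O drops in col 1, lands at row 4
Move 3: X drops in col 4, lands at row 3
Move 4: O drops in col 4, lands at row 2
Move 5: X drops in col 1, lands at row 3
Move 6: O drops in col 4, lands at row 1
Move 7: X drops in col 4, lands at row 0
Move 8: O drops in col 6, lands at row 4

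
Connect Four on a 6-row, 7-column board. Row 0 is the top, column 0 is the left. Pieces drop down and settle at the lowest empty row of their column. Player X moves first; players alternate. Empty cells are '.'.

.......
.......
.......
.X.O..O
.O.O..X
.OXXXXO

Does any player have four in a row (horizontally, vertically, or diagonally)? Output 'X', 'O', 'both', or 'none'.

X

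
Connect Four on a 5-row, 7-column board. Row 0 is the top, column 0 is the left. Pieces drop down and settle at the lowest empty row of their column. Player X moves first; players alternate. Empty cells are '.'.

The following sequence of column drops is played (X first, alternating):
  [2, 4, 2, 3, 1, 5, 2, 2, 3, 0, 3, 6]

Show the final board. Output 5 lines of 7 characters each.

Answer: .......
..O....
..XX...
..XX...
OXXOOOO

Derivation:
Move 1: X drops in col 2, lands at row 4
Move 2: O drops in col 4, lands at row 4
Move 3: X drops in col 2, lands at row 3
Move 4: O drops in col 3, lands at row 4
Move 5: X drops in col 1, lands at row 4
Move 6: O drops in col 5, lands at row 4
Move 7: X drops in col 2, lands at row 2
Move 8: O drops in col 2, lands at row 1
Move 9: X drops in col 3, lands at row 3
Move 10: O drops in col 0, lands at row 4
Move 11: X drops in col 3, lands at row 2
Move 12: O drops in col 6, lands at row 4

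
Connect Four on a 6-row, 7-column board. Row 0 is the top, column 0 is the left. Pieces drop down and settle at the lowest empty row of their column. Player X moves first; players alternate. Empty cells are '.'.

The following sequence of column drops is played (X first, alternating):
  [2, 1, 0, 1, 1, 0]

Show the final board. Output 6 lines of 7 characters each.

Move 1: X drops in col 2, lands at row 5
Move 2: O drops in col 1, lands at row 5
Move 3: X drops in col 0, lands at row 5
Move 4: O drops in col 1, lands at row 4
Move 5: X drops in col 1, lands at row 3
Move 6: O drops in col 0, lands at row 4

Answer: .......
.......
.......
.X.....
OO.....
XOX....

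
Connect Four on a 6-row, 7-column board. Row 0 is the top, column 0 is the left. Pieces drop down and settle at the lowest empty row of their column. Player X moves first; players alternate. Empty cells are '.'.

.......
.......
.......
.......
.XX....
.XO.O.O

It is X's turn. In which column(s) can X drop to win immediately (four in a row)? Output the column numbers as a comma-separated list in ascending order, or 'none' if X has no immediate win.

col 0: drop X → no win
col 1: drop X → no win
col 2: drop X → no win
col 3: drop X → no win
col 4: drop X → no win
col 5: drop X → no win
col 6: drop X → no win

Answer: none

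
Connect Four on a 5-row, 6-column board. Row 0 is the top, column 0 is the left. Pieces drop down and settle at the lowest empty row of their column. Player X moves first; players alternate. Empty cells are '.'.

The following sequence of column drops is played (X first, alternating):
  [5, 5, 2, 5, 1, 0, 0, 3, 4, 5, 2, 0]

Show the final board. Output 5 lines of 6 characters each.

Move 1: X drops in col 5, lands at row 4
Move 2: O drops in col 5, lands at row 3
Move 3: X drops in col 2, lands at row 4
Move 4: O drops in col 5, lands at row 2
Move 5: X drops in col 1, lands at row 4
Move 6: O drops in col 0, lands at row 4
Move 7: X drops in col 0, lands at row 3
Move 8: O drops in col 3, lands at row 4
Move 9: X drops in col 4, lands at row 4
Move 10: O drops in col 5, lands at row 1
Move 11: X drops in col 2, lands at row 3
Move 12: O drops in col 0, lands at row 2

Answer: ......
.....O
O....O
X.X..O
OXXOXX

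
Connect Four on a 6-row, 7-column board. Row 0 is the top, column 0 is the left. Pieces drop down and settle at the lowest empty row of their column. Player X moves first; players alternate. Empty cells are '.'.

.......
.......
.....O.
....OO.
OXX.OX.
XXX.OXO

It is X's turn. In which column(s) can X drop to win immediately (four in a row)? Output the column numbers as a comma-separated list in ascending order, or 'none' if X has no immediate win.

col 0: drop X → no win
col 1: drop X → no win
col 2: drop X → no win
col 3: drop X → WIN!
col 4: drop X → no win
col 5: drop X → no win
col 6: drop X → no win

Answer: 3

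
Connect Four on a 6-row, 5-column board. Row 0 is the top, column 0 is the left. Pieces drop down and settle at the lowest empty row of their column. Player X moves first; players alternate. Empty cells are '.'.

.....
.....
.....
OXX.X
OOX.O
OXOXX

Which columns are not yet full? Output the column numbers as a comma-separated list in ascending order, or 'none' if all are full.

Answer: 0,1,2,3,4

Derivation:
col 0: top cell = '.' → open
col 1: top cell = '.' → open
col 2: top cell = '.' → open
col 3: top cell = '.' → open
col 4: top cell = '.' → open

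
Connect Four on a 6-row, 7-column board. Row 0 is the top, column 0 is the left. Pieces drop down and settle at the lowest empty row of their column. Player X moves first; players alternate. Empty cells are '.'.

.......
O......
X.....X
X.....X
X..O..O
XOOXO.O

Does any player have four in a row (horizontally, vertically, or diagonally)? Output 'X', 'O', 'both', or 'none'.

X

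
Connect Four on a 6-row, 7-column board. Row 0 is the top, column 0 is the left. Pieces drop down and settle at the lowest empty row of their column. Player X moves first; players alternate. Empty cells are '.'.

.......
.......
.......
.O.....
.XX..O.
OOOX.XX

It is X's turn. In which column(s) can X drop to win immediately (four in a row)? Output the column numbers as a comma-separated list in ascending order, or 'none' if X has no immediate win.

col 0: drop X → no win
col 1: drop X → no win
col 2: drop X → no win
col 3: drop X → no win
col 4: drop X → WIN!
col 5: drop X → no win
col 6: drop X → no win

Answer: 4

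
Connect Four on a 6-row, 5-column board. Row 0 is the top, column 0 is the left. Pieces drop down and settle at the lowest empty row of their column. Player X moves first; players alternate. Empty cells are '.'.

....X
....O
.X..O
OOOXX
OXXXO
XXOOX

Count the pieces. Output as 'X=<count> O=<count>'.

X=10 O=9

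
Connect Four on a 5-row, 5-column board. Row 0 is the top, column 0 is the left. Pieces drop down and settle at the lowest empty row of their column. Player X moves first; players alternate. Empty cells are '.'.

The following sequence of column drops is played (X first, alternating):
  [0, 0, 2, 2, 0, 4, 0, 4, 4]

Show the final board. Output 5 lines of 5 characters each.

Move 1: X drops in col 0, lands at row 4
Move 2: O drops in col 0, lands at row 3
Move 3: X drops in col 2, lands at row 4
Move 4: O drops in col 2, lands at row 3
Move 5: X drops in col 0, lands at row 2
Move 6: O drops in col 4, lands at row 4
Move 7: X drops in col 0, lands at row 1
Move 8: O drops in col 4, lands at row 3
Move 9: X drops in col 4, lands at row 2

Answer: .....
X....
X...X
O.O.O
X.X.O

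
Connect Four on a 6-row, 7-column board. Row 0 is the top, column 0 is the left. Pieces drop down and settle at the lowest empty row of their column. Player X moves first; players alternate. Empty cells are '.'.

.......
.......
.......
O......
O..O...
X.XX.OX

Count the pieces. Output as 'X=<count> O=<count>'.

X=4 O=4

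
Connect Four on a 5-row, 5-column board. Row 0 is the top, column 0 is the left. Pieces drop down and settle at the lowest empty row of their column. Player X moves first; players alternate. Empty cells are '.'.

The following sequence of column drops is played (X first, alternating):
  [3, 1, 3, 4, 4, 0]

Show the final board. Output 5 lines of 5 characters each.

Answer: .....
.....
.....
...XX
OO.XO

Derivation:
Move 1: X drops in col 3, lands at row 4
Move 2: O drops in col 1, lands at row 4
Move 3: X drops in col 3, lands at row 3
Move 4: O drops in col 4, lands at row 4
Move 5: X drops in col 4, lands at row 3
Move 6: O drops in col 0, lands at row 4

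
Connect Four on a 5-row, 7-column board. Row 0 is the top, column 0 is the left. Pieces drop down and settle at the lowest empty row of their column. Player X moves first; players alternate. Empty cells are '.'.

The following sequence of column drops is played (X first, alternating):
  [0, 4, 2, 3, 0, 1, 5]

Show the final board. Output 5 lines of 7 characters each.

Answer: .......
.......
.......
X......
XOXOOX.

Derivation:
Move 1: X drops in col 0, lands at row 4
Move 2: O drops in col 4, lands at row 4
Move 3: X drops in col 2, lands at row 4
Move 4: O drops in col 3, lands at row 4
Move 5: X drops in col 0, lands at row 3
Move 6: O drops in col 1, lands at row 4
Move 7: X drops in col 5, lands at row 4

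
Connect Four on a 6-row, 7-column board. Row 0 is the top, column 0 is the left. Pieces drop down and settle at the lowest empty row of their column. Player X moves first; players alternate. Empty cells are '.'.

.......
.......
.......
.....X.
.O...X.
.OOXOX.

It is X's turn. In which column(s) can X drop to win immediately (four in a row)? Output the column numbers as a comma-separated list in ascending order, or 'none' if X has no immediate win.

col 0: drop X → no win
col 1: drop X → no win
col 2: drop X → no win
col 3: drop X → no win
col 4: drop X → no win
col 5: drop X → WIN!
col 6: drop X → no win

Answer: 5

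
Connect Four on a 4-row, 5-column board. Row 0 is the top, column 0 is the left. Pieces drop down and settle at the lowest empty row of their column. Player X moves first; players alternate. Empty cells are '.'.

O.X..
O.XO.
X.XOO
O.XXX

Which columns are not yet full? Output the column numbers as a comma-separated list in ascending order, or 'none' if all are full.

col 0: top cell = 'O' → FULL
col 1: top cell = '.' → open
col 2: top cell = 'X' → FULL
col 3: top cell = '.' → open
col 4: top cell = '.' → open

Answer: 1,3,4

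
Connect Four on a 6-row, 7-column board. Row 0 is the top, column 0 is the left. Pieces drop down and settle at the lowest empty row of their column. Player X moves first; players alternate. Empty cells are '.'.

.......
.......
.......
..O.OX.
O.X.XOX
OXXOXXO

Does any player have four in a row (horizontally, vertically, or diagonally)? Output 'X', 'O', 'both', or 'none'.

none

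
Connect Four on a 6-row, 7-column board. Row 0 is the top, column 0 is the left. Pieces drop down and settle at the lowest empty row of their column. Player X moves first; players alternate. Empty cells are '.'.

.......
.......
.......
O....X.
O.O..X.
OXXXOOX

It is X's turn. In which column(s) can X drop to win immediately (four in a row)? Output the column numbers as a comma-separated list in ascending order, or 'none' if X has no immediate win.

Answer: none

Derivation:
col 0: drop X → no win
col 1: drop X → no win
col 2: drop X → no win
col 3: drop X → no win
col 4: drop X → no win
col 5: drop X → no win
col 6: drop X → no win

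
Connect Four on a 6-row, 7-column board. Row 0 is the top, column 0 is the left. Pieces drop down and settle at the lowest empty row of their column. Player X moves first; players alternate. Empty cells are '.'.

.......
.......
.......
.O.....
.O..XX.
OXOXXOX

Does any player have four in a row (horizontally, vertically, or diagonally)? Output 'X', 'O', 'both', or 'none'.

none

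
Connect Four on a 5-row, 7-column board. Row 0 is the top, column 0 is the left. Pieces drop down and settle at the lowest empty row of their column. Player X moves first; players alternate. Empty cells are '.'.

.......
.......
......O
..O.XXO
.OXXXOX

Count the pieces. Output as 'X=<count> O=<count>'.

X=6 O=5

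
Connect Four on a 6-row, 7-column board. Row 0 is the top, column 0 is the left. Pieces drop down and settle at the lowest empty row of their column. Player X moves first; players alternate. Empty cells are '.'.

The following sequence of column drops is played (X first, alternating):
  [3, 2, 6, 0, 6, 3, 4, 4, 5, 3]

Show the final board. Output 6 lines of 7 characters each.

Move 1: X drops in col 3, lands at row 5
Move 2: O drops in col 2, lands at row 5
Move 3: X drops in col 6, lands at row 5
Move 4: O drops in col 0, lands at row 5
Move 5: X drops in col 6, lands at row 4
Move 6: O drops in col 3, lands at row 4
Move 7: X drops in col 4, lands at row 5
Move 8: O drops in col 4, lands at row 4
Move 9: X drops in col 5, lands at row 5
Move 10: O drops in col 3, lands at row 3

Answer: .......
.......
.......
...O...
...OO.X
O.OXXXX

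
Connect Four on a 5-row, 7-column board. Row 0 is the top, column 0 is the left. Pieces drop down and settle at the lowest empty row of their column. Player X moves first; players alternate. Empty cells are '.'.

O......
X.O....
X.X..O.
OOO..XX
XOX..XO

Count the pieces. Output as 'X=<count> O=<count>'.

X=8 O=8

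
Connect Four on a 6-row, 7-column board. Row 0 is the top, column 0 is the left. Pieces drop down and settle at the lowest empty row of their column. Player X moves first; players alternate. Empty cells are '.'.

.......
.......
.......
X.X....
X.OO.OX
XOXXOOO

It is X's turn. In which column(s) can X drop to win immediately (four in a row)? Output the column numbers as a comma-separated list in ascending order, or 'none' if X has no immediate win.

Answer: 0

Derivation:
col 0: drop X → WIN!
col 1: drop X → no win
col 2: drop X → no win
col 3: drop X → no win
col 4: drop X → no win
col 5: drop X → no win
col 6: drop X → no win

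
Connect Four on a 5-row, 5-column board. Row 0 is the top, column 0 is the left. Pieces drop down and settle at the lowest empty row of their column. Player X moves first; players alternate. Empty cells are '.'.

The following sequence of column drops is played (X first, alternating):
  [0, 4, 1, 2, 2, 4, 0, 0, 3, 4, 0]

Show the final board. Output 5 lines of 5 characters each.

Move 1: X drops in col 0, lands at row 4
Move 2: O drops in col 4, lands at row 4
Move 3: X drops in col 1, lands at row 4
Move 4: O drops in col 2, lands at row 4
Move 5: X drops in col 2, lands at row 3
Move 6: O drops in col 4, lands at row 3
Move 7: X drops in col 0, lands at row 3
Move 8: O drops in col 0, lands at row 2
Move 9: X drops in col 3, lands at row 4
Move 10: O drops in col 4, lands at row 2
Move 11: X drops in col 0, lands at row 1

Answer: .....
X....
O...O
X.X.O
XXOXO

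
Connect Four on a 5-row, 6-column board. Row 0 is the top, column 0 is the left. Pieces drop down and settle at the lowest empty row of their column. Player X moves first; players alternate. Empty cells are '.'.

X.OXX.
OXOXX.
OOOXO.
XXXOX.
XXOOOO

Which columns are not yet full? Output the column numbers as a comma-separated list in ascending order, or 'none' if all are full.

Answer: 1,5

Derivation:
col 0: top cell = 'X' → FULL
col 1: top cell = '.' → open
col 2: top cell = 'O' → FULL
col 3: top cell = 'X' → FULL
col 4: top cell = 'X' → FULL
col 5: top cell = '.' → open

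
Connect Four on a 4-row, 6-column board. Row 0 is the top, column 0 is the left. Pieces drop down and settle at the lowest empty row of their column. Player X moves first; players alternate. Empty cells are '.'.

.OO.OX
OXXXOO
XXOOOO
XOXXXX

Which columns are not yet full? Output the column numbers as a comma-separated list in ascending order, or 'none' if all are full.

Answer: 0,3

Derivation:
col 0: top cell = '.' → open
col 1: top cell = 'O' → FULL
col 2: top cell = 'O' → FULL
col 3: top cell = '.' → open
col 4: top cell = 'O' → FULL
col 5: top cell = 'X' → FULL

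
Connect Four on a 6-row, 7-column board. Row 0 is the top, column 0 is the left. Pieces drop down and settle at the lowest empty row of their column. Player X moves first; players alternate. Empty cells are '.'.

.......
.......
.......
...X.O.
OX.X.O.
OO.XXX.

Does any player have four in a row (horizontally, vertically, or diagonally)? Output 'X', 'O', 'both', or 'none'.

none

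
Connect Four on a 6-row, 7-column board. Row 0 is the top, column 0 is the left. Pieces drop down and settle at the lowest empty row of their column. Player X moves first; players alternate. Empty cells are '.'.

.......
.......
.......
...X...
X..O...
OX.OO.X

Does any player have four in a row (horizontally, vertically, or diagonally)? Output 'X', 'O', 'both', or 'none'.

none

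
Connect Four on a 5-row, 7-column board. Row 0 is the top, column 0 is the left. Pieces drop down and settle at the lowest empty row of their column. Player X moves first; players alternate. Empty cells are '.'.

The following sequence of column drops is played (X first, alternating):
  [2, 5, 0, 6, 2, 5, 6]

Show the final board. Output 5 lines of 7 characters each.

Answer: .......
.......
.......
..X..OX
X.X..OO

Derivation:
Move 1: X drops in col 2, lands at row 4
Move 2: O drops in col 5, lands at row 4
Move 3: X drops in col 0, lands at row 4
Move 4: O drops in col 6, lands at row 4
Move 5: X drops in col 2, lands at row 3
Move 6: O drops in col 5, lands at row 3
Move 7: X drops in col 6, lands at row 3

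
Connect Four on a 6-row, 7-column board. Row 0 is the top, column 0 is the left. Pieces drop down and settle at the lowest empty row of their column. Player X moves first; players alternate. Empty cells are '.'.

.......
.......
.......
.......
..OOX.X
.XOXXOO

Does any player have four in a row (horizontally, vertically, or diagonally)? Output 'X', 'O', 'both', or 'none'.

none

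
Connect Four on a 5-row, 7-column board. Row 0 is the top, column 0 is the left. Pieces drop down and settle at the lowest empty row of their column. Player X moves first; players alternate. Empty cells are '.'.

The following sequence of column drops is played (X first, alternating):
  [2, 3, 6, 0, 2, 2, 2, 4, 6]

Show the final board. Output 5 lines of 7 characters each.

Move 1: X drops in col 2, lands at row 4
Move 2: O drops in col 3, lands at row 4
Move 3: X drops in col 6, lands at row 4
Move 4: O drops in col 0, lands at row 4
Move 5: X drops in col 2, lands at row 3
Move 6: O drops in col 2, lands at row 2
Move 7: X drops in col 2, lands at row 1
Move 8: O drops in col 4, lands at row 4
Move 9: X drops in col 6, lands at row 3

Answer: .......
..X....
..O....
..X...X
O.XOO.X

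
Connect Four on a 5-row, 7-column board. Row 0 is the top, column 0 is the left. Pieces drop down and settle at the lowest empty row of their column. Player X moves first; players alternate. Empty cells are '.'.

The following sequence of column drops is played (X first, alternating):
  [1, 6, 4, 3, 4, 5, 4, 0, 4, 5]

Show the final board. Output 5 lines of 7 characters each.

Move 1: X drops in col 1, lands at row 4
Move 2: O drops in col 6, lands at row 4
Move 3: X drops in col 4, lands at row 4
Move 4: O drops in col 3, lands at row 4
Move 5: X drops in col 4, lands at row 3
Move 6: O drops in col 5, lands at row 4
Move 7: X drops in col 4, lands at row 2
Move 8: O drops in col 0, lands at row 4
Move 9: X drops in col 4, lands at row 1
Move 10: O drops in col 5, lands at row 3

Answer: .......
....X..
....X..
....XO.
OX.OXOO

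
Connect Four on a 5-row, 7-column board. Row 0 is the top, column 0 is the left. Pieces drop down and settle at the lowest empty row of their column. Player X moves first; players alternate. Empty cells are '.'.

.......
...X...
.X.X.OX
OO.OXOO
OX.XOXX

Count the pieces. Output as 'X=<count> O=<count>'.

X=9 O=8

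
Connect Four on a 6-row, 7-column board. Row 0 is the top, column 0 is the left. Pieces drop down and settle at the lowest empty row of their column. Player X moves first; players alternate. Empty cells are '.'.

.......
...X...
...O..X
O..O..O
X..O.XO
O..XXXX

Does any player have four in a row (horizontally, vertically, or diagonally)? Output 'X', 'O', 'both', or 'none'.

X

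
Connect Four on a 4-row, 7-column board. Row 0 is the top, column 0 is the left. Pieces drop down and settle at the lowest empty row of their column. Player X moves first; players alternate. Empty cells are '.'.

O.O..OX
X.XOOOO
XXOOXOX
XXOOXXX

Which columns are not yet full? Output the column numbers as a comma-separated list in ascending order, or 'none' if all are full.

Answer: 1,3,4

Derivation:
col 0: top cell = 'O' → FULL
col 1: top cell = '.' → open
col 2: top cell = 'O' → FULL
col 3: top cell = '.' → open
col 4: top cell = '.' → open
col 5: top cell = 'O' → FULL
col 6: top cell = 'X' → FULL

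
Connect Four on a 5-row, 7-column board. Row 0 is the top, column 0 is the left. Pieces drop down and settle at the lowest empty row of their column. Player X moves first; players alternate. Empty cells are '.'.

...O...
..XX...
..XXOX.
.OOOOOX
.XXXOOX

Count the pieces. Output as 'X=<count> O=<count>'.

X=10 O=9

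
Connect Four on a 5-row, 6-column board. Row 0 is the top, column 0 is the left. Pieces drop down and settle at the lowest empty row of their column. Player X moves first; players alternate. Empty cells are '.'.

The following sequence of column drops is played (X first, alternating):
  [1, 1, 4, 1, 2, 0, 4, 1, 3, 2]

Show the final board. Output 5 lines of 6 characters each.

Move 1: X drops in col 1, lands at row 4
Move 2: O drops in col 1, lands at row 3
Move 3: X drops in col 4, lands at row 4
Move 4: O drops in col 1, lands at row 2
Move 5: X drops in col 2, lands at row 4
Move 6: O drops in col 0, lands at row 4
Move 7: X drops in col 4, lands at row 3
Move 8: O drops in col 1, lands at row 1
Move 9: X drops in col 3, lands at row 4
Move 10: O drops in col 2, lands at row 3

Answer: ......
.O....
.O....
.OO.X.
OXXXX.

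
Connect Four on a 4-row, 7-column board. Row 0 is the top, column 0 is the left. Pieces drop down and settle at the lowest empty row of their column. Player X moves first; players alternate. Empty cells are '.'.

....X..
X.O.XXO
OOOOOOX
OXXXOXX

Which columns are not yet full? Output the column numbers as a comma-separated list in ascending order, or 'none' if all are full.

col 0: top cell = '.' → open
col 1: top cell = '.' → open
col 2: top cell = '.' → open
col 3: top cell = '.' → open
col 4: top cell = 'X' → FULL
col 5: top cell = '.' → open
col 6: top cell = '.' → open

Answer: 0,1,2,3,5,6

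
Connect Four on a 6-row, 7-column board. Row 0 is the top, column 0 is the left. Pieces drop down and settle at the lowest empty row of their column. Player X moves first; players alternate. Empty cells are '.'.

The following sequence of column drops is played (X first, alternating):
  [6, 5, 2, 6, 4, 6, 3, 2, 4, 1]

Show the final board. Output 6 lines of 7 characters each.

Answer: .......
.......
.......
......O
..O.X.O
.OXXXOX

Derivation:
Move 1: X drops in col 6, lands at row 5
Move 2: O drops in col 5, lands at row 5
Move 3: X drops in col 2, lands at row 5
Move 4: O drops in col 6, lands at row 4
Move 5: X drops in col 4, lands at row 5
Move 6: O drops in col 6, lands at row 3
Move 7: X drops in col 3, lands at row 5
Move 8: O drops in col 2, lands at row 4
Move 9: X drops in col 4, lands at row 4
Move 10: O drops in col 1, lands at row 5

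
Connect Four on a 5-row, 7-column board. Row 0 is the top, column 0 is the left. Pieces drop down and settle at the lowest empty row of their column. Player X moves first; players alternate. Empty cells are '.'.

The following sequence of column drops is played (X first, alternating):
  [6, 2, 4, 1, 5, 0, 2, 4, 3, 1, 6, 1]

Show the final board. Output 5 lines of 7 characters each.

Answer: .......
.......
.O.....
.OX.O.X
OOOXXXX

Derivation:
Move 1: X drops in col 6, lands at row 4
Move 2: O drops in col 2, lands at row 4
Move 3: X drops in col 4, lands at row 4
Move 4: O drops in col 1, lands at row 4
Move 5: X drops in col 5, lands at row 4
Move 6: O drops in col 0, lands at row 4
Move 7: X drops in col 2, lands at row 3
Move 8: O drops in col 4, lands at row 3
Move 9: X drops in col 3, lands at row 4
Move 10: O drops in col 1, lands at row 3
Move 11: X drops in col 6, lands at row 3
Move 12: O drops in col 1, lands at row 2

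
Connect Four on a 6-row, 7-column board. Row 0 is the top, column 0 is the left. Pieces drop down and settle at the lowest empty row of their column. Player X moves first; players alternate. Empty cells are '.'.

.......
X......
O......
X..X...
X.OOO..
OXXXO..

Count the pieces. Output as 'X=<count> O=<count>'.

X=7 O=6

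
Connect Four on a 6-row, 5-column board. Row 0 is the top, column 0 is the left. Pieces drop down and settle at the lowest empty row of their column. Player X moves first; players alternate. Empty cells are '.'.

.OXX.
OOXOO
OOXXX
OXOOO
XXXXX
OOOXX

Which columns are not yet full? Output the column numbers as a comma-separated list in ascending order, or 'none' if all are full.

col 0: top cell = '.' → open
col 1: top cell = 'O' → FULL
col 2: top cell = 'X' → FULL
col 3: top cell = 'X' → FULL
col 4: top cell = '.' → open

Answer: 0,4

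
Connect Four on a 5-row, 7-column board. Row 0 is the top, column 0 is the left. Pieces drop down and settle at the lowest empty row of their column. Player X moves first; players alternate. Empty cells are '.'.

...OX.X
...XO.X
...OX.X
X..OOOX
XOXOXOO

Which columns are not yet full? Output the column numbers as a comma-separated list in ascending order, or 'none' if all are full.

col 0: top cell = '.' → open
col 1: top cell = '.' → open
col 2: top cell = '.' → open
col 3: top cell = 'O' → FULL
col 4: top cell = 'X' → FULL
col 5: top cell = '.' → open
col 6: top cell = 'X' → FULL

Answer: 0,1,2,5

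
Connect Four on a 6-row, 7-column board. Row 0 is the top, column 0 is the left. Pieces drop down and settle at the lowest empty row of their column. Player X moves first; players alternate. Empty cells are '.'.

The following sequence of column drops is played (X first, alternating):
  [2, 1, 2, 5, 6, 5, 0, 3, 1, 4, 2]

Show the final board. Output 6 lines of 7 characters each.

Answer: .......
.......
.......
..X....
.XX..O.
XOXOOOX

Derivation:
Move 1: X drops in col 2, lands at row 5
Move 2: O drops in col 1, lands at row 5
Move 3: X drops in col 2, lands at row 4
Move 4: O drops in col 5, lands at row 5
Move 5: X drops in col 6, lands at row 5
Move 6: O drops in col 5, lands at row 4
Move 7: X drops in col 0, lands at row 5
Move 8: O drops in col 3, lands at row 5
Move 9: X drops in col 1, lands at row 4
Move 10: O drops in col 4, lands at row 5
Move 11: X drops in col 2, lands at row 3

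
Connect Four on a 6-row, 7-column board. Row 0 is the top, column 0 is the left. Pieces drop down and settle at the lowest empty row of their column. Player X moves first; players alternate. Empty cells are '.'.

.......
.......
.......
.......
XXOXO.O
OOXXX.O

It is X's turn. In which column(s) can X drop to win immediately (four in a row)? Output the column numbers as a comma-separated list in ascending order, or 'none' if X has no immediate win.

col 0: drop X → no win
col 1: drop X → no win
col 2: drop X → no win
col 3: drop X → no win
col 4: drop X → no win
col 5: drop X → WIN!
col 6: drop X → no win

Answer: 5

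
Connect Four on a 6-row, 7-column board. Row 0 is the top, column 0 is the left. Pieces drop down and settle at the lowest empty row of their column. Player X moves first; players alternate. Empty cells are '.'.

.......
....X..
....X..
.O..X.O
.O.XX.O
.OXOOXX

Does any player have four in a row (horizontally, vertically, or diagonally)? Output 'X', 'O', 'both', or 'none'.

X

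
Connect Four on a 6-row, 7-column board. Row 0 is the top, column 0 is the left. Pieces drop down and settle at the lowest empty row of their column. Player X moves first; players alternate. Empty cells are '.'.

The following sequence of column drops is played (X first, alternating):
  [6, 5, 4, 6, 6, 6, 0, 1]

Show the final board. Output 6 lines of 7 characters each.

Answer: .......
.......
......O
......X
......O
XO..XOX

Derivation:
Move 1: X drops in col 6, lands at row 5
Move 2: O drops in col 5, lands at row 5
Move 3: X drops in col 4, lands at row 5
Move 4: O drops in col 6, lands at row 4
Move 5: X drops in col 6, lands at row 3
Move 6: O drops in col 6, lands at row 2
Move 7: X drops in col 0, lands at row 5
Move 8: O drops in col 1, lands at row 5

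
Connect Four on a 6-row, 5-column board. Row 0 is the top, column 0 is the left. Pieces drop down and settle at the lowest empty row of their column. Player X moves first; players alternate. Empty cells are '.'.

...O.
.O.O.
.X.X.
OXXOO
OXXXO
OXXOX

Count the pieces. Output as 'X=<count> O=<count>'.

X=10 O=10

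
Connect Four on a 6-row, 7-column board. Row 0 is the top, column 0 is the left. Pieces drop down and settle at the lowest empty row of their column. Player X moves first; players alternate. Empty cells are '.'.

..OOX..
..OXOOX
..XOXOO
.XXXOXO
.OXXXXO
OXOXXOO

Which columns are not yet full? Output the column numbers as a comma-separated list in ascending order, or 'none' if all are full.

Answer: 0,1,5,6

Derivation:
col 0: top cell = '.' → open
col 1: top cell = '.' → open
col 2: top cell = 'O' → FULL
col 3: top cell = 'O' → FULL
col 4: top cell = 'X' → FULL
col 5: top cell = '.' → open
col 6: top cell = '.' → open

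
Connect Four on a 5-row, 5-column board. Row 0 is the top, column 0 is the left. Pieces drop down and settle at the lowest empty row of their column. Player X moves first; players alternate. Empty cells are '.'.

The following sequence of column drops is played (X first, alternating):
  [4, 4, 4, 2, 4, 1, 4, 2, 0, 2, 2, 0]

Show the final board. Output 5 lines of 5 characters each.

Answer: ....X
..X.X
..O.X
O.O.O
XOO.X

Derivation:
Move 1: X drops in col 4, lands at row 4
Move 2: O drops in col 4, lands at row 3
Move 3: X drops in col 4, lands at row 2
Move 4: O drops in col 2, lands at row 4
Move 5: X drops in col 4, lands at row 1
Move 6: O drops in col 1, lands at row 4
Move 7: X drops in col 4, lands at row 0
Move 8: O drops in col 2, lands at row 3
Move 9: X drops in col 0, lands at row 4
Move 10: O drops in col 2, lands at row 2
Move 11: X drops in col 2, lands at row 1
Move 12: O drops in col 0, lands at row 3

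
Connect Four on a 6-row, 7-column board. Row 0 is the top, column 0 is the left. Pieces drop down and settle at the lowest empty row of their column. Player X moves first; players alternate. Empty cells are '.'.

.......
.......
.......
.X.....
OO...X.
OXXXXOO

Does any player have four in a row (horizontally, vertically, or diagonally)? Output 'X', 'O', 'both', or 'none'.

X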